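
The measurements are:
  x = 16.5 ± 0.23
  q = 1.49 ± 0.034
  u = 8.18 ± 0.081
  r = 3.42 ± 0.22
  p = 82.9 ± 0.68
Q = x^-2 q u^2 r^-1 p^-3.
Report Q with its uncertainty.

Products/powers → add relative errors in quadrature, weighted by exponent:
  (-2·δx/x)² = (-2×0.0139)² = 0.000777;  (1·δq/q)² = (1×0.0228)² = 0.000521;  (2·δu/u)² = (2×0.00990)² = 0.000392;  (-1·δr/r)² = (-1×0.0643)² = 0.00414;  (-3·δp/p)² = (-3×0.00820)² = 0.000606
δQ/Q = √(0.00643) = 0.0802
Q = 1.88e-07, so δQ = 0.0802 × 1.88e-07 = 1.51e-08.

(1.88 ± 0.151) × 10^-7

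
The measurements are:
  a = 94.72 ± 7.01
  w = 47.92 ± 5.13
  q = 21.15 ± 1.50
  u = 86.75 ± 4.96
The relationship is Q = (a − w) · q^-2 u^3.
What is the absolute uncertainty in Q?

Let h = a − w = 46.80. δh = √(δa² + δw²) = √(49.1 + 26.3) = 8.69, so δh/h = 0.186.
Q is then a monomial in h, q, u:
δQ/Q = √((δh/h)² + (-2·δq/q)² + (3·δu/u)²) = √(0.0345 + 0.0201 + 0.0294) = 0.290
Q = 68300, so δQ = 0.290 × 68300 = 19800.

19800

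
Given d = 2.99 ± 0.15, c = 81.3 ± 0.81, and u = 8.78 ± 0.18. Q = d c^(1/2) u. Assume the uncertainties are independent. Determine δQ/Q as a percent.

5.44%

Q is a product of powers, so relative uncertainties combine in quadrature:
  (1·δd/d)² = (1×0.0502)² = 0.00252;  (½·δc/c)² = (0.5×0.00996)² = 2.48e-05;  (1·δu/u)² = (1×0.0205)² = 0.000420
δQ/Q = √(0.00296) = 0.0544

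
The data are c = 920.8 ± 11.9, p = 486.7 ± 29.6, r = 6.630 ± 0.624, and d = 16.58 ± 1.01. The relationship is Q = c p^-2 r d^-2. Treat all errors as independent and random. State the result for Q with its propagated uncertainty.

(9.375 ± 1.84) × 10^-5

Q is a product of powers, so relative uncertainties combine in quadrature:
  (1·δc/c)² = (1×0.0129)² = 0.000167;  (-2·δp/p)² = (-2×0.0608)² = 0.0148;  (1·δr/r)² = (1×0.0941)² = 0.00886;  (-2·δd/d)² = (-2×0.0609)² = 0.0148
δQ/Q = √(0.0387) = 0.197
Q = 9.375e-05, so δQ = 0.197 × 9.375e-05 = 1.84e-05.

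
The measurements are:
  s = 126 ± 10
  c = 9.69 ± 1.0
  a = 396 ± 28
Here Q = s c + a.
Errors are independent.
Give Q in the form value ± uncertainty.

Let p = s·c = 1220. δp/p = √((1·δs/s)² + (1·δc/c)²) = √(0.00630 + 0.0107) = 0.130, so δp = 159.
Q = p + a: δQ = √(δp² + δa²) = √(25300 + 784) = 161
Q = 1620.

1620 ± 161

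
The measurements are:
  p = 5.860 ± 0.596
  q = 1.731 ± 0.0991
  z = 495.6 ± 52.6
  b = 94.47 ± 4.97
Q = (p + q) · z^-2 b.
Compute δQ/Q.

0.233

Let u = p + q = 7.591. δu = √(δp² + δq²) = √(0.355 + 0.00982) = 0.604, so δu/u = 0.0796.
Q is then a monomial in u, z, b:
δQ/Q = √((δu/u)² + (-2·δz/z)² + (1·δb/b)²) = √(0.00633 + 0.0451 + 0.00277) = 0.233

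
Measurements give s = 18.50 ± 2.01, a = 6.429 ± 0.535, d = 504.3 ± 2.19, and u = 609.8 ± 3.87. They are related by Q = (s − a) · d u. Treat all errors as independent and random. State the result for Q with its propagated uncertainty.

Let w = s − a = 12.07. δw = √(δs² + δa²) = √(4.04 + 0.286) = 2.08, so δw/w = 0.172.
Q is then a monomial in w, d, u:
δQ/Q = √((δw/w)² + (1·δd/d)² + (1·δu/u)²) = √(0.0297 + 1.89e-05 + 4.03e-05) = 0.172
Q = 3.712e+06, so δQ = 0.172 × 3.712e+06 = 6.4e+05.

(3.712 ± 0.640) × 10^6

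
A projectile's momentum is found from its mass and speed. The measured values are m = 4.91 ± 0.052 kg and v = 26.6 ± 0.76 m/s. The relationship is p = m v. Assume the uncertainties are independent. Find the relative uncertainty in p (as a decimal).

Relative error in a monomial: (δp/p)² = Σ (nᵢ · δxᵢ/xᵢ)².
  (1·δm/m)² = (1×0.0106)² = 0.000112;  (1·δv/v)² = (1×0.0286)² = 0.000816
δp/p = √(0.000928) = 0.0305

0.0305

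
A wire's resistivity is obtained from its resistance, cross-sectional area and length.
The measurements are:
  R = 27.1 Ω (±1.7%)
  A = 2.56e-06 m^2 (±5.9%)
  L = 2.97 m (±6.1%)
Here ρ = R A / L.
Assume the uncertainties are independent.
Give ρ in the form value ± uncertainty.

ρ is a product of powers, so relative uncertainties combine in quadrature:
  (1·δR/R)² = (1×0.0170)² = 0.000289;  (1·δA/A)² = (1×0.0590)² = 0.00348;  (-1·δL/L)² = (-1×0.0610)² = 0.00372
δρ/ρ = √(0.00749) = 0.0866
ρ = 2.34e-05 Ω·m, so δρ = 0.0866 × 2.34e-05 = 2.02e-06 Ω·m.

(2.34 ± 0.202) × 10^-5 Ω·m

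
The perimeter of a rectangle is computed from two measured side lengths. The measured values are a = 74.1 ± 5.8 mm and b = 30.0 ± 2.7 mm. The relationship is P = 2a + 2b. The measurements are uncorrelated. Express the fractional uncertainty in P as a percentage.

Absolute uncertainties add in quadrature for a linear combination:
  (2·δa)² = 135;  (2·δb)² = 29.2
δP = √(164) = 12.8 mm
P = 208 mm, so δP/P = 12.8/208 = 0.0615.

6.15%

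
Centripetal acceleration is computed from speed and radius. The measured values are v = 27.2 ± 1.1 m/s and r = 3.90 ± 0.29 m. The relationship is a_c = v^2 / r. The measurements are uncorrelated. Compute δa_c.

For a monomial a_c ∝ v^2, r^-1, fractional errors add in quadrature:
  (2·δv/v)² = (2×0.0404)² = 0.00654;  (-1·δr/r)² = (-1×0.0744)² = 0.00553
δa_c/a_c = √(0.0121) = 0.110
a_c = 190 m/s^2, so δa_c = 0.110 × 190 = 20.8 m/s^2.

20.8 m/s^2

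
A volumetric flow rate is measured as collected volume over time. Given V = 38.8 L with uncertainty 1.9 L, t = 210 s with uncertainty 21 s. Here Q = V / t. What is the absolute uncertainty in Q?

0.0206 L/s

Q is a product of powers, so relative uncertainties combine in quadrature:
  (1·δV/V)² = (1×0.0490)² = 0.00240;  (-1·δt/t)² = (-1×0.100)² = 0.0100
δQ/Q = √(0.0124) = 0.111
Q = 0.185 L/s, so δQ = 0.111 × 0.185 = 0.0206 L/s.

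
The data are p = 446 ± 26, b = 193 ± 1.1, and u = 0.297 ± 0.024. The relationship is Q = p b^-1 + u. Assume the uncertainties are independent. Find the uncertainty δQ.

0.137

Let w = p·b^-1 = 2.31. δw/w = √((1·δp/p)² + (-1·δb/b)²) = √(0.00340 + 3.25e-05) = 0.0586, so δw = 0.135.
Q = w + u: δQ = √(δw² + δu²) = √(0.0183 + 0.000576) = 0.137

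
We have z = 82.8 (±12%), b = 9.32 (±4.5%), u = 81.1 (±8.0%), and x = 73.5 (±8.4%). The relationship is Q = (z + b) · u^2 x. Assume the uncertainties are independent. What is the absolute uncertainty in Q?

Let w = z + b = 92.1. δw = √(δz² + δb²) = √(98.7 + 0.176) = 9.94, so δw/w = 0.108.
Q is then a monomial in w, u, x:
δQ/Q = √((δw/w)² + (2·δu/u)² + (1·δx/x)²) = √(0.0117 + 0.0256 + 0.00706) = 0.211
Q = 4.45e+07, so δQ = 0.211 × 4.45e+07 = 9.37e+06.

9.37e+06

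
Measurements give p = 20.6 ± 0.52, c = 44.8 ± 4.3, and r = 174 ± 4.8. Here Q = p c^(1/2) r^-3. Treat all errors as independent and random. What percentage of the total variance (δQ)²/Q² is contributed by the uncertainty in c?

(δQ/Q)² = (1·δp/p)² + (½·δc/c)² + (-3·δr/r)²
  p term: (1×0.0252)² = 0.000637
  c term: (0.5×0.0960)² = 0.00230
  r term: (-3×0.0276)² = 0.00685
Total = 0.00979. Share from c = 0.00230/0.00979 = 0.235.

23.5%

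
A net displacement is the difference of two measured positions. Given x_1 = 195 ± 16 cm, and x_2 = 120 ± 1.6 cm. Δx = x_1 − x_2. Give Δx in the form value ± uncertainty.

Sums and differences: (δΔx)² = Σ (cᵢ δxᵢ)².
  (δx_1)² = 256;  (δx_2)² = 2.56
δΔx = √(259) = 16.1 cm
Δx = 75.0 cm.

75.0 ± 16.1 cm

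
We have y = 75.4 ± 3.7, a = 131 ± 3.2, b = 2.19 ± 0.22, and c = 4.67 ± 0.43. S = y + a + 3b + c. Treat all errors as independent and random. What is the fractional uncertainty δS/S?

Absolute uncertainties add in quadrature for a linear combination:
  (δy)² = 13.7;  (δa)² = 10.2;  (3·δb)² = 0.436;  (δc)² = 0.185
δS = √(24.6) = 4.95
S = 218, so δS/S = 4.95/218 = 0.0228.

0.0228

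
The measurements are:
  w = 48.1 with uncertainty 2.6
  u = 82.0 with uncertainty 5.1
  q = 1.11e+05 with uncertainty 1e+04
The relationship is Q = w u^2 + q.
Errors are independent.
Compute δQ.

45000

Let p = w·u^2 = 3.23e+05. δp/p = √((1·δw/w)² + (2·δu/u)²) = √(0.00292 + 0.0155) = 0.136, so δp = 43900.
Q = p + q: δQ = √(δp² + δq²) = √(1.92e+09 + 1e+08) = 45000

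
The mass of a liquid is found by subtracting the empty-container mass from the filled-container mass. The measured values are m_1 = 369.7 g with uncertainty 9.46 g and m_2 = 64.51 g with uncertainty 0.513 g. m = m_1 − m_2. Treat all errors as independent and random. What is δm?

m is a linear combination, so absolute uncertainties add in quadrature:
  (δm_1)² = 89.5;  (δm_2)² = 0.263
δm = √(89.8) = 9.47 g

9.47 g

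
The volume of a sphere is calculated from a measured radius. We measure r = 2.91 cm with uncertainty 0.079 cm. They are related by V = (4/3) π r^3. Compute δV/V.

0.0814

V ∝ r^3, so δV/V = |3| · δr/r = 3 × 0.0271 = 0.0814.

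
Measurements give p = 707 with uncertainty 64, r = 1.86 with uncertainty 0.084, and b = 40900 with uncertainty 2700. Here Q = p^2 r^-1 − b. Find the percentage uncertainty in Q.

Let w = p^2·r^-1 = 2.69e+05. δw/w = √((2·δp/p)² + (-1·δr/r)²) = √(0.0328 + 0.00204) = 0.187, so δw = 50100.
Q = w − b: δQ = √(δw² + δb²) = √(2.51e+09 + 7.29e+06) = 50200
Q = 2.28e+05, so δQ/Q = 50200/2.28e+05 = 0.220.

22.0%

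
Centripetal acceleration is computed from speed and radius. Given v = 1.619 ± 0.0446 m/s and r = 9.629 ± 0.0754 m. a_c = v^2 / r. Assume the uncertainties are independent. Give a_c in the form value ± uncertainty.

0.2722 ± 0.0151 m/s^2

Each factor contributes (exponent × relative error)² to (δa_c/a_c)²:
  (2·δv/v)² = (2×0.0275)² = 0.00304;  (-1·δr/r)² = (-1×0.00783)² = 6.13e-05
δa_c/a_c = √(0.00310) = 0.0556
a_c = 0.2722 m/s^2, so δa_c = 0.0556 × 0.2722 = 0.0151 m/s^2.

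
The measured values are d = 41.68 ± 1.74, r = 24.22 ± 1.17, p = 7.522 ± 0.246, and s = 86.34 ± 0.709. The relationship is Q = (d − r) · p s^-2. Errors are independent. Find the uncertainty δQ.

0.00221

Let u = d − r = 17.46. δu = √(δd² + δr²) = √(3.03 + 1.37) = 2.10, so δu/u = 0.120.
Q is then a monomial in u, p, s:
δQ/Q = √((δu/u)² + (1·δp/p)² + (-2·δs/s)²) = √(0.0144 + 0.00107 + 0.000270) = 0.126
Q = 0.01762, so δQ = 0.126 × 0.01762 = 0.00221.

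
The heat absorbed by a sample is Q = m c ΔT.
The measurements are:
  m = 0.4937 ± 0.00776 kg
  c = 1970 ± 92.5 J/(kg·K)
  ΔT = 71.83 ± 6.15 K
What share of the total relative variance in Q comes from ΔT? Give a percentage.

74.9%

(δQ/Q)² = (1·δm/m)² + (1·δc/c)² + (1·δΔT/ΔT)²
  m term: (1×0.0157)² = 0.000247
  c term: (1×0.0470)² = 0.00220
  ΔT term: (1×0.0856)² = 0.00733
Total = 0.00978. Share from ΔT = 0.00733/0.00978 = 0.749.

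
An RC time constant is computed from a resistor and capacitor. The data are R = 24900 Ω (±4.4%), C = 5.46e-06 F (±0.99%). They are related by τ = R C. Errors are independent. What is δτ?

Products/powers → add relative errors in quadrature, weighted by exponent:
  (1·δR/R)² = (1×0.0440)² = 0.00194;  (1·δC/C)² = (1×0.00990)² = 9.8e-05
δτ/τ = √(0.00203) = 0.0451
τ = 0.136 s, so δτ = 0.0451 × 0.136 = 0.00613 s.

0.00613 s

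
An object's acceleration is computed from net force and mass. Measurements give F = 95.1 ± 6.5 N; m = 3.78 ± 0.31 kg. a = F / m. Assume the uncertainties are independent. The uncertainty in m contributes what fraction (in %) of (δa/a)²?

(δa/a)² = (1·δF/F)² + (-1·δm/m)²
  F term: (1×0.0683)² = 0.00467
  m term: (-1×0.0820)² = 0.00673
Total = 0.0114. Share from m = 0.00673/0.0114 = 0.590.

59.0%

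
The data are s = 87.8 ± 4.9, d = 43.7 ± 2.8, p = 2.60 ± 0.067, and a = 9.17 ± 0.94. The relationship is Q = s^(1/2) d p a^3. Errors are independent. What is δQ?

2.6e+05

Each factor contributes (exponent × relative error)² to (δQ/Q)²:
  (½·δs/s)² = (0.5×0.0558)² = 0.000779;  (1·δd/d)² = (1×0.0641)² = 0.00411;  (1·δp/p)² = (1×0.0258)² = 0.000664;  (3·δa/a)² = (3×0.103)² = 0.0946
δQ/Q = √(0.100) = 0.316
Q = 8.21e+05, so δQ = 0.316 × 8.21e+05 = 2.6e+05.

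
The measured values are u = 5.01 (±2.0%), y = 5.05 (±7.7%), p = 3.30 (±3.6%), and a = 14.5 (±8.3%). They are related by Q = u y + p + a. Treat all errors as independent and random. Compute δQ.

Let w = u·y = 25.3. δw/w = √((1·δu/u)² + (1·δy/y)²) = √(0.000400 + 0.00593) = 0.0796, so δw = 2.01.
Q = w + p + a: δQ = √(δw² + δp² + δa²) = √(4.05 + 0.0141 + 1.45) = 2.35

2.35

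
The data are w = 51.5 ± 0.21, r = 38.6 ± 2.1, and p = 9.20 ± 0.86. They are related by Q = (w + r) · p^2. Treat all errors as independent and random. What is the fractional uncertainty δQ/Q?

Let u = w + r = 90.1. δu = √(δw² + δr²) = √(0.0441 + 4.41) = 2.11, so δu/u = 0.0234.
Q is then a monomial in u, p:
δQ/Q = √((δu/u)² + (2·δp/p)²) = √(0.000549 + 0.0350) = 0.188

0.188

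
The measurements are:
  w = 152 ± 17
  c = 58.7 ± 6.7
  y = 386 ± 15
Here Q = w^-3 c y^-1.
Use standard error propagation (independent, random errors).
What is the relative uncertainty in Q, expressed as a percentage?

Products/powers → add relative errors in quadrature, weighted by exponent:
  (-3·δw/w)² = (-3×0.112)² = 0.113;  (1·δc/c)² = (1×0.114)² = 0.0130;  (-1·δy/y)² = (-1×0.0389)² = 0.00151
δQ/Q = √(0.127) = 0.357

35.7%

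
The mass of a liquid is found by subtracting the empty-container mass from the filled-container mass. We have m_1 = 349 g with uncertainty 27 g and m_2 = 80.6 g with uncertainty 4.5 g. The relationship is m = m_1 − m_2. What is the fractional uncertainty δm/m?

m is a linear combination, so absolute uncertainties add in quadrature:
  (δm_1)² = 729;  (δm_2)² = 20.2
δm = √(749) = 27.4 g
m = 268 g, so δm/m = 27.4/268 = 0.102.

0.102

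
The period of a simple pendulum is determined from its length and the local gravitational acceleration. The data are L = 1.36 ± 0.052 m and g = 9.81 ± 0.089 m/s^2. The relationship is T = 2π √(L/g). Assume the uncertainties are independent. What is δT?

0.0460 s

Products/powers → add relative errors in quadrature, weighted by exponent:
  (½·δL/L)² = (0.5×0.0382)² = 0.000365;  (−½·δg/g)² = (-0.5×0.00907)² = 2.06e-05
δT/T = √(0.000386) = 0.0196
T = 2.34 s, so δT = 0.0196 × 2.34 = 0.0460 s.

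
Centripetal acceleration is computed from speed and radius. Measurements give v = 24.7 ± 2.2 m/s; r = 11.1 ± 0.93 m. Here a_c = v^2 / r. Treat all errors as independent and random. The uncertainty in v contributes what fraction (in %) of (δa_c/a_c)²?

(δa_c/a_c)² = (2·δv/v)² + (-1·δr/r)²
  v term: (2×0.0891)² = 0.0317
  r term: (-1×0.0838)² = 0.00702
Total = 0.0388. Share from v = 0.0317/0.0388 = 0.819.

81.9%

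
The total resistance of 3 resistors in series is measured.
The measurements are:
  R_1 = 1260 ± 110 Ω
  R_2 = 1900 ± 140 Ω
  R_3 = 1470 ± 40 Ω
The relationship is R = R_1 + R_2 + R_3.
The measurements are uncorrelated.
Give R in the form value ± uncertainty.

R is a linear combination, so absolute uncertainties add in quadrature:
  (δR_1)² = 12100;  (δR_2)² = 19600;  (δR_3)² = 1600
δR = √(33300) = 182 Ω
R = 4630 Ω.

4630 ± 182 Ω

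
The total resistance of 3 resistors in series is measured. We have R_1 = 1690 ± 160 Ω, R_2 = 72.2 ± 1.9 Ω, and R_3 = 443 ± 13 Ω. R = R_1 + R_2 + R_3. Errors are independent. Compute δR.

R is a linear combination, so absolute uncertainties add in quadrature:
  (δR_1)² = 25600;  (δR_2)² = 3.61;  (δR_3)² = 169
δR = √(25800) = 161 Ω

161 Ω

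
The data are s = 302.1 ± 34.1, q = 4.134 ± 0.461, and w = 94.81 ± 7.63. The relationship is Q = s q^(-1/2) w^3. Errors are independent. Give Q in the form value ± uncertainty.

(1.266 ± 0.345) × 10^8

Products/powers → add relative errors in quadrature, weighted by exponent:
  (1·δs/s)² = (1×0.113)² = 0.0127;  (−½·δq/q)² = (-0.5×0.112)² = 0.00311;  (3·δw/w)² = (3×0.0805)² = 0.0583
δQ/Q = √(0.0741) = 0.272
Q = 1.266e+08, so δQ = 0.272 × 1.266e+08 = 3.45e+07.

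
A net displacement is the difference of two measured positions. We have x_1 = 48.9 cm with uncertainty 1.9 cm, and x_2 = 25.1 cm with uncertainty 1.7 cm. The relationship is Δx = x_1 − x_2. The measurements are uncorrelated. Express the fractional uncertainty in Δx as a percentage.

Absolute uncertainties add in quadrature for a linear combination:
  (δx_1)² = 3.61;  (δx_2)² = 2.89
δΔx = √(6.50) = 2.55 cm
Δx = 23.8 cm, so δΔx/Δx = 2.55/23.8 = 0.107.

10.7%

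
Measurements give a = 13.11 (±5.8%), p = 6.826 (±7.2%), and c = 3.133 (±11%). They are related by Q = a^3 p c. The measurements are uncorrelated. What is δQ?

10500

Since Q is a product/quotient, work with relative uncertainties:
  (3·δa/a)² = (3×0.0580)² = 0.0303;  (1·δp/p)² = (1×0.0720)² = 0.00518;  (1·δc/c)² = (1×0.110)² = 0.0121
δQ/Q = √(0.0476) = 0.218
Q = 48190, so δQ = 0.218 × 48190 = 10500.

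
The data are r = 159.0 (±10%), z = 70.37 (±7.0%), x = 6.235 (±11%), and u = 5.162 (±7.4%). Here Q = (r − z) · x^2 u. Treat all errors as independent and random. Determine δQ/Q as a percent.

29.9%

Let w = r − z = 88.63. δw = √(δr² + δz²) = √(253 + 24.3) = 16.6, so δw/w = 0.188.
Q is then a monomial in w, x, u:
δQ/Q = √((δw/w)² + (2·δx/x)² + (1·δu/u)²) = √(0.0353 + 0.0484 + 0.00548) = 0.299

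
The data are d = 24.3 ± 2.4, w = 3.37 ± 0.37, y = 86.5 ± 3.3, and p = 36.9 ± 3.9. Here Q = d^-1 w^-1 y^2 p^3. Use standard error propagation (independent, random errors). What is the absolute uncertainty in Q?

Q is a product of powers, so relative uncertainties combine in quadrature:
  (-1·δd/d)² = (-1×0.0988)² = 0.00975;  (-1·δw/w)² = (-1×0.110)² = 0.0121;  (2·δy/y)² = (2×0.0382)² = 0.00582;  (3·δp/p)² = (3×0.106)² = 0.101
δQ/Q = √(0.128) = 0.358
Q = 4.59e+06, so δQ = 0.358 × 4.59e+06 = 1.64e+06.

1.64e+06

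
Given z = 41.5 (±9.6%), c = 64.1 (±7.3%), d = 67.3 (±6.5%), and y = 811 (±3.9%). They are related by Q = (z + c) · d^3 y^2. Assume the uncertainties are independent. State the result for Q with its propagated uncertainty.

(2.12 ± 0.461) × 10^13

Let u = z + c = 106. δu = √(δz² + δc²) = √(15.9 + 21.9) = 6.15, so δu/u = 0.0582.
Q is then a monomial in u, d, y:
δQ/Q = √((δu/u)² + (3·δd/d)² + (2·δy/y)²) = √(0.00339 + 0.0380 + 0.00608) = 0.218
Q = 2.12e+13, so δQ = 0.218 × 2.12e+13 = 4.61e+12.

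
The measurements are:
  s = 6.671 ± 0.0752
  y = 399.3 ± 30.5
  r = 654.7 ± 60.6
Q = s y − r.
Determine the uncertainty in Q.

Let p = s·y = 2664. δp/p = √((1·δs/s)² + (1·δy/y)²) = √(0.000127 + 0.00583) = 0.0772, so δp = 206.
Q = p − r: δQ = √(δp² + δr²) = √(42300 + 3670) = 214

214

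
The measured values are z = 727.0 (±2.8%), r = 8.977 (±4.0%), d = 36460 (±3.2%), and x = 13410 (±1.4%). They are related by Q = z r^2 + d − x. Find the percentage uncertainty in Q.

Let p = z·r^2 = 58590. δp/p = √((1·δz/z)² + (2·δr/r)²) = √(0.000784 + 0.00640) = 0.0848, so δp = 4970.
Q = p + d − x: δQ = √(δp² + δd² + δx²) = √(2.47e+07 + 1.36e+06 + 35200) = 5100
Q = 81640, so δQ/Q = 5100/81640 = 0.0625.

6.25%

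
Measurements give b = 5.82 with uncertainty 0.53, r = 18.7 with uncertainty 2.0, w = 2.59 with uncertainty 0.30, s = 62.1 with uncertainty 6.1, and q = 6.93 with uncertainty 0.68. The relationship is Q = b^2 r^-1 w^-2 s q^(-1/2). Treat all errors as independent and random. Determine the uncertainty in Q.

Products/powers → add relative errors in quadrature, weighted by exponent:
  (2·δb/b)² = (2×0.0911)² = 0.0332;  (-1·δr/r)² = (-1×0.107)² = 0.0114;  (-2·δw/w)² = (-2×0.116)² = 0.0537;  (1·δs/s)² = (1×0.0982)² = 0.00965;  (−½·δq/q)² = (-0.5×0.0981)² = 0.00241
δQ/Q = √(0.110) = 0.332
Q = 6.37, so δQ = 0.332 × 6.37 = 2.12.

2.12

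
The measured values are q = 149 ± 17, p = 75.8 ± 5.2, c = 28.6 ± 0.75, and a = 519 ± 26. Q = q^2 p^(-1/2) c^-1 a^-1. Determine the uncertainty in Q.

Since Q is a product/quotient, work with relative uncertainties:
  (2·δq/q)² = (2×0.114)² = 0.0521;  (−½·δp/p)² = (-0.5×0.0686)² = 0.00118;  (-1·δc/c)² = (-1×0.0262)² = 0.000688;  (-1·δa/a)² = (-1×0.0501)² = 0.00251
δQ/Q = √(0.0564) = 0.238
Q = 0.172, so δQ = 0.238 × 0.172 = 0.0408.

0.0408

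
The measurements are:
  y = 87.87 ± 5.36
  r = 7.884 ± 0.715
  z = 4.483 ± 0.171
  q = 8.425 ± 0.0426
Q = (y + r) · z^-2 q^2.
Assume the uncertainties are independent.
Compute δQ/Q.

Let u = y + r = 95.75. δu = √(δy² + δr²) = √(28.7 + 0.511) = 5.41, so δu/u = 0.0565.
Q is then a monomial in u, z, q:
δQ/Q = √((δu/u)² + (-2·δz/z)² + (2·δq/q)²) = √(0.00319 + 0.00582 + 0.000102) = 0.0955

0.0955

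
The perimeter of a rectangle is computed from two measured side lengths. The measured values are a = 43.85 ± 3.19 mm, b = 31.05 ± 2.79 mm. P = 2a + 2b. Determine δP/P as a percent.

5.66%

Each term contributes (cᵢ δxᵢ)² to (δP)²:
  (2·δa)² = 40.7;  (2·δb)² = 31.1
δP = √(71.8) = 8.48 mm
P = 149.8 mm, so δP/P = 8.48/149.8 = 0.0566.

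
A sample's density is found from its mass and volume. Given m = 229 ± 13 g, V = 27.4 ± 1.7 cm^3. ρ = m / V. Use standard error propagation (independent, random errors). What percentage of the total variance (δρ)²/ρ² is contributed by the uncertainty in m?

(δρ/ρ)² = (1·δm/m)² + (-1·δV/V)²
  m term: (1×0.0568)² = 0.00322
  V term: (-1×0.0620)² = 0.00385
Total = 0.00707. Share from m = 0.00322/0.00707 = 0.456.

45.6%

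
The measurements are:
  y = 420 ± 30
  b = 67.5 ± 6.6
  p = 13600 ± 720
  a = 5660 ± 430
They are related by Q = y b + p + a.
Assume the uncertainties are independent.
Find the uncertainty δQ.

3530

Let w = y·b = 28400. δw/w = √((1·δy/y)² + (1·δb/b)²) = √(0.00510 + 0.00956) = 0.121, so δw = 3430.
Q = w + p + a: δQ = √(δw² + δp² + δa²) = √(1.18e+07 + 5.18e+05 + 1.85e+05) = 3530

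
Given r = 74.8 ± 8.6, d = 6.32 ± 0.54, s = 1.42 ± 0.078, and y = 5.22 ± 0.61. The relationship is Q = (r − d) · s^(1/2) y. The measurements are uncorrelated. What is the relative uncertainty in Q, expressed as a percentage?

17.4%

Let u = r − d = 68.5. δu = √(δr² + δd²) = √(74.0 + 0.292) = 8.62, so δu/u = 0.126.
Q is then a monomial in u, s, y:
δQ/Q = √((δu/u)² + (½·δs/s)² + (1·δy/y)²) = √(0.0158 + 0.000754 + 0.0137) = 0.174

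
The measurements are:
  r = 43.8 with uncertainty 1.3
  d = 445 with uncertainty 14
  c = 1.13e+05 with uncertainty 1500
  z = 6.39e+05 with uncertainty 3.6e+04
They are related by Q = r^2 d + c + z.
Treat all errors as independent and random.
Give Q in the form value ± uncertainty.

Let p = r^2·d = 8.54e+05. δp/p = √((2·δr/r)² + (1·δd/d)²) = √(0.00352 + 0.000990) = 0.0672, so δp = 57400.
Q = p + c + z: δQ = √(δp² + δc² + δz²) = √(3.29e+09 + 2.25e+06 + 1.3e+09) = 67700
Q = 1.61e+06.

(1.61 ± 0.0677) × 10^6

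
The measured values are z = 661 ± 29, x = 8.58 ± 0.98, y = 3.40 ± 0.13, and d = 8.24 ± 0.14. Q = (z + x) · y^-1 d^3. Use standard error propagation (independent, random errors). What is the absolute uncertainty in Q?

Let u = z + x = 670. δu = √(δz² + δx²) = √(841 + 0.960) = 29.0, so δu/u = 0.0433.
Q is then a monomial in u, y, d:
δQ/Q = √((δu/u)² + (-1·δy/y)² + (3·δd/d)²) = √(0.00188 + 0.00146 + 0.00260) = 0.0771
Q = 1.1e+05, so δQ = 0.0771 × 1.1e+05 = 8490.

8490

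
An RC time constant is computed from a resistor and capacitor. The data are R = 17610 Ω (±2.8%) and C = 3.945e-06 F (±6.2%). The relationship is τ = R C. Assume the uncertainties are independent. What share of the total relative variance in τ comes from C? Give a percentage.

(δτ/τ)² = (1·δR/R)² + (1·δC/C)²
  R term: (1×0.0280)² = 0.000784
  C term: (1×0.0620)² = 0.00384
Total = 0.00463. Share from C = 0.00384/0.00463 = 0.831.

83.1%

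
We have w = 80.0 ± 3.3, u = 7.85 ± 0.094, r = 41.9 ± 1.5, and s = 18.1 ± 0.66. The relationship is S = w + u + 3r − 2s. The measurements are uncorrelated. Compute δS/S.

Each term contributes (cᵢ δxᵢ)² to (δS)²:
  (δw)² = 10.9;  (δu)² = 0.00884;  (3·δr)² = 20.2;  (2·δs)² = 1.74
δS = √(32.9) = 5.74
S = 177, so δS/S = 5.74/177 = 0.0323.

0.0323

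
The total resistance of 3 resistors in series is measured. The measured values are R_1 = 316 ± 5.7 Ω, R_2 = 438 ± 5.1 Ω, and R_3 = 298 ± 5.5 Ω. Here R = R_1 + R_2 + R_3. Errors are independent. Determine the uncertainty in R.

9.42 Ω

For a sum/difference, combine absolute errors in quadrature:
  (δR_1)² = 32.5;  (δR_2)² = 26.0;  (δR_3)² = 30.2
δR = √(88.8) = 9.42 Ω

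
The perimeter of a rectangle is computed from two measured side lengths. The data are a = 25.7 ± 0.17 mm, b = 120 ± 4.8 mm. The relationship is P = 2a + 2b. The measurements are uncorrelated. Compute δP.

Sums and differences: (δP)² = Σ (cᵢ δxᵢ)².
  (2·δa)² = 0.116;  (2·δb)² = 92.2
δP = √(92.3) = 9.61 mm

9.61 mm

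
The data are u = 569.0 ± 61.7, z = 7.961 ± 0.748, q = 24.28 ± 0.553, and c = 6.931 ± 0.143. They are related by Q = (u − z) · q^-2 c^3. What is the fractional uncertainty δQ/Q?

Let w = u − z = 561.0. δw = √(δu² + δz²) = √(3810 + 0.560) = 61.7, so δw/w = 0.110.
Q is then a monomial in w, q, c:
δQ/Q = √((δw/w)² + (-2·δq/q)² + (3·δc/c)²) = √(0.0121 + 0.00207 + 0.00383) = 0.134

0.134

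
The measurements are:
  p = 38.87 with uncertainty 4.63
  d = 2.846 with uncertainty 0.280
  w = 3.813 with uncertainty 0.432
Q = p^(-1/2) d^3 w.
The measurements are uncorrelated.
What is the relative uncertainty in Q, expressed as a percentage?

Products/powers → add relative errors in quadrature, weighted by exponent:
  (−½·δp/p)² = (-0.5×0.119)² = 0.00355;  (3·δd/d)² = (3×0.0984)² = 0.0871;  (1·δw/w)² = (1×0.113)² = 0.0128
δQ/Q = √(0.103) = 0.322

32.2%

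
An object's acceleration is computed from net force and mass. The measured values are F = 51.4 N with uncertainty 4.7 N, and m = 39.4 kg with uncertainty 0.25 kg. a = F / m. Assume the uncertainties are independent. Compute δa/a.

Relative error in a monomial: (δa/a)² = Σ (nᵢ · δxᵢ/xᵢ)².
  (1·δF/F)² = (1×0.0914)² = 0.00836;  (-1·δm/m)² = (-1×0.00635)² = 4.03e-05
δa/a = √(0.00840) = 0.0917

0.0917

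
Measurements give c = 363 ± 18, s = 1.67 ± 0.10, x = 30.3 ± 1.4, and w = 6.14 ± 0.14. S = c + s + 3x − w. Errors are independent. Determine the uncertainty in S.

18.5

S is a linear combination, so absolute uncertainties add in quadrature:
  (δc)² = 324;  (δs)² = 0.0100;  (3·δx)² = 17.6;  (δw)² = 0.0196
δS = √(342) = 18.5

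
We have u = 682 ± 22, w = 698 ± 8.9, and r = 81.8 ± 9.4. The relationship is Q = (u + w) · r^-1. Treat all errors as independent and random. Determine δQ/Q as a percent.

Let h = u + w = 1380. δh = √(δu² + δw²) = √(484 + 79.2) = 23.7, so δh/h = 0.0172.
Q is then a monomial in h, r:
δQ/Q = √((δh/h)² + (-1·δr/r)²) = √(0.000296 + 0.0132) = 0.116

11.6%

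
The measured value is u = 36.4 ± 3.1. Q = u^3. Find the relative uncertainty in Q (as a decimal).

0.255

Q ∝ u^3, so δQ/Q = |3| · δu/u = 3 × 0.0852 = 0.255.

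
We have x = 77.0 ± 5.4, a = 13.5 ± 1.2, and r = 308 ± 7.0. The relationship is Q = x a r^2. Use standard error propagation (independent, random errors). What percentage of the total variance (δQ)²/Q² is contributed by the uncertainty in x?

(δQ/Q)² = (1·δx/x)² + (1·δa/a)² + (2·δr/r)²
  x term: (1×0.0701)² = 0.00492
  a term: (1×0.0889)² = 0.00790
  r term: (2×0.0227)² = 0.00207
Total = 0.0149. Share from x = 0.00492/0.0149 = 0.330.

33.0%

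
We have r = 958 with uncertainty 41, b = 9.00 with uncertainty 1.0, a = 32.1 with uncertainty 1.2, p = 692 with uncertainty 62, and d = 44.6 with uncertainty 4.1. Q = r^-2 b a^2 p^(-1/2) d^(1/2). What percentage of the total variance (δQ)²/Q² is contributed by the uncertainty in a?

(δQ/Q)² = (-2·δr/r)² + (1·δb/b)² + (2·δa/a)² + (−½·δp/p)² + (½·δd/d)²
  r term: (-2×0.0428)² = 0.00733
  b term: (1×0.111)² = 0.0123
  a term: (2×0.0374)² = 0.00559
  p term: (-0.5×0.0896)² = 0.00201
  d term: (0.5×0.0919)² = 0.00211
Total = 0.0294. Share from a = 0.00559/0.0294 = 0.190.

19.0%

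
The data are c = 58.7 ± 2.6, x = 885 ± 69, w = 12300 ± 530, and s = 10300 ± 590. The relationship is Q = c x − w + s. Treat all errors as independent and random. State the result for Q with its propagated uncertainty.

49900 ± 4730

Let p = c·x = 51900. δp/p = √((1·δc/c)² + (1·δx/x)²) = √(0.00196 + 0.00608) = 0.0897, so δp = 4660.
Q = p − w + s: δQ = √(δp² + δw² + δs²) = √(2.17e+07 + 2.81e+05 + 3.48e+05) = 4730
Q = 49900.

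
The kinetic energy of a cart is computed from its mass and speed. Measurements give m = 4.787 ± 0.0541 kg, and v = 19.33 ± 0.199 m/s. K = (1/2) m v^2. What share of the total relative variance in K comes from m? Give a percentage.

(δK/K)² = (1·δm/m)² + (2·δv/v)²
  m term: (1×0.0113)² = 0.000128
  v term: (2×0.0103)² = 0.000424
Total = 0.000552. Share from m = 0.000128/0.000552 = 0.232.

23.2%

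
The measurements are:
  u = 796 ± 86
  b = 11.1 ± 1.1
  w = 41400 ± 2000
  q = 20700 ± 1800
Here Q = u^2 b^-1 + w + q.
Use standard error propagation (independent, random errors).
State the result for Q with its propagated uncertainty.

(1.19 ± 0.138) × 10^5

Let p = u^2·b^-1 = 57100. δp/p = √((2·δu/u)² + (-1·δb/b)²) = √(0.0467 + 0.00982) = 0.238, so δp = 13600.
Q = p + w + q: δQ = √(δp² + δw² + δq²) = √(1.84e+08 + 4e+06 + 3.24e+06) = 13800
Q = 1.19e+05.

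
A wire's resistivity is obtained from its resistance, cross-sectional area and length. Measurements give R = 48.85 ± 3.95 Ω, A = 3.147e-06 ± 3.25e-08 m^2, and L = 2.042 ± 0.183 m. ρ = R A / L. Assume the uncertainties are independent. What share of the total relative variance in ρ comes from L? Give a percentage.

(δρ/ρ)² = (1·δR/R)² + (1·δA/A)² + (-1·δL/L)²
  R term: (1×0.0809)² = 0.00654
  A term: (1×0.0103)² = 0.000107
  L term: (-1×0.0896)² = 0.00803
Total = 0.0147. Share from L = 0.00803/0.0147 = 0.547.

54.7%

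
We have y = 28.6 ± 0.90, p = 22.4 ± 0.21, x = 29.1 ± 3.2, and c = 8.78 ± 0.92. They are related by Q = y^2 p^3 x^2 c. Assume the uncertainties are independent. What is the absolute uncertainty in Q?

1.73e+10

For a monomial Q ∝ y^2, p^3, x^2, c, fractional errors add in quadrature:
  (2·δy/y)² = (2×0.0315)² = 0.00396;  (3·δp/p)² = (3×0.00937)² = 0.000791;  (2·δx/x)² = (2×0.110)² = 0.0484;  (1·δc/c)² = (1×0.105)² = 0.0110
δQ/Q = √(0.0641) = 0.253
Q = 6.84e+10, so δQ = 0.253 × 6.84e+10 = 1.73e+10.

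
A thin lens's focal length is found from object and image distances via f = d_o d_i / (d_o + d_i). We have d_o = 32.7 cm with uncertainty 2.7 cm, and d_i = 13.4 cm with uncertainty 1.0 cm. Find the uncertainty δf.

∂f/∂d_o = (d_i/(d_o+d_i))² = 0.0845;  ∂f/∂d_i = (d_o/(d_o+d_i))² = 0.503
δf = √((∂f/∂d_o · δd_o)² + (∂f/∂d_i · δd_i)²) = √(0.0520 + 0.253) = 0.552 cm

0.552 cm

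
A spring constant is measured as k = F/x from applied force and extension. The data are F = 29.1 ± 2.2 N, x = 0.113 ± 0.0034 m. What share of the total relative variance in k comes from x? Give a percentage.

(δk/k)² = (1·δF/F)² + (-1·δx/x)²
  F term: (1×0.0756)² = 0.00572
  x term: (-1×0.0301)² = 0.000905
Total = 0.00662. Share from x = 0.000905/0.00662 = 0.137.

13.7%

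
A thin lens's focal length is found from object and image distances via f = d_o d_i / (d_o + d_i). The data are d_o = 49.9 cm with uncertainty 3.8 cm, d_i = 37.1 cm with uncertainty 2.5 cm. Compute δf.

∂f/∂d_o = (d_i/(d_o+d_i))² = 0.182;  ∂f/∂d_i = (d_o/(d_o+d_i))² = 0.329
δf = √((∂f/∂d_o · δd_o)² + (∂f/∂d_i · δd_i)²) = √(0.478 + 0.676) = 1.07 cm

1.07 cm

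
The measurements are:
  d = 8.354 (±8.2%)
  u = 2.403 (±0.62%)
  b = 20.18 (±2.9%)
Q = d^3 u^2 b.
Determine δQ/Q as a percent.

Products/powers → add relative errors in quadrature, weighted by exponent:
  (3·δd/d)² = (3×0.0820)² = 0.0605;  (2·δu/u)² = (2×0.00620)² = 0.000154;  (1·δb/b)² = (1×0.0290)² = 0.000841
δQ/Q = √(0.0615) = 0.248

24.8%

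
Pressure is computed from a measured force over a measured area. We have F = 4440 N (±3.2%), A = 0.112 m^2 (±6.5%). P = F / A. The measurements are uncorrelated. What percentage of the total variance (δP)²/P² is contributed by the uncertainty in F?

(δP/P)² = (1·δF/F)² + (-1·δA/A)²
  F term: (1×0.0320)² = 0.00102
  A term: (-1×0.0650)² = 0.00423
Total = 0.00525. Share from F = 0.00102/0.00525 = 0.195.

19.5%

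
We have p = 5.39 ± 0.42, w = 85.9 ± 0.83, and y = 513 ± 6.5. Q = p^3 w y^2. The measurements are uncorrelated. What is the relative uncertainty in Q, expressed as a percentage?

23.5%

Products/powers → add relative errors in quadrature, weighted by exponent:
  (3·δp/p)² = (3×0.0779)² = 0.0546;  (1·δw/w)² = (1×0.00966)² = 9.34e-05;  (2·δy/y)² = (2×0.0127)² = 0.000642
δQ/Q = √(0.0554) = 0.235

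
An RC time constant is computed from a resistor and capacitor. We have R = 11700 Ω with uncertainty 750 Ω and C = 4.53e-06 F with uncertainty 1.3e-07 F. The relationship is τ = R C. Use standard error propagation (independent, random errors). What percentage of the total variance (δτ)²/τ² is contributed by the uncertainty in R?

(δτ/τ)² = (1·δR/R)² + (1·δC/C)²
  R term: (1×0.0641)² = 0.00411
  C term: (1×0.0287)² = 0.000824
Total = 0.00493. Share from R = 0.00411/0.00493 = 0.833.

83.3%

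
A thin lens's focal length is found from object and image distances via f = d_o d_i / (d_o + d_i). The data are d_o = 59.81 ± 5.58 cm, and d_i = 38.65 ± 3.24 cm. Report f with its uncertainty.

∂f/∂d_o = (d_i/(d_o+d_i))² = 0.154;  ∂f/∂d_i = (d_o/(d_o+d_i))² = 0.369
δf = √((∂f/∂d_o · δd_o)² + (∂f/∂d_i · δd_i)²) = √(0.739 + 1.43) = 1.47 cm
f = 23.48 cm.

23.48 ± 1.47 cm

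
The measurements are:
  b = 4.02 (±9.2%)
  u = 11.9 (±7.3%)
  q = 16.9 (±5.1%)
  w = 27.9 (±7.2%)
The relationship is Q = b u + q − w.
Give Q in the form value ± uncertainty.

36.8 ± 6.03

Let p = b·u = 47.8. δp/p = √((1·δb/b)² + (1·δu/u)²) = √(0.00846 + 0.00533) = 0.117, so δp = 5.62.
Q = p + q − w: δQ = √(δp² + δq² + δw²) = √(31.6 + 0.743 + 4.04) = 6.03
Q = 36.8.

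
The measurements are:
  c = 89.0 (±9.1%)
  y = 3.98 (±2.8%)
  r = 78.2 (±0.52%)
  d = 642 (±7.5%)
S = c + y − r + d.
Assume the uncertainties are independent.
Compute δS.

48.8

Each term contributes (cᵢ δxᵢ)² to (δS)²:
  (δc)² = 65.6;  (δy)² = 0.0124;  (δr)² = 0.165;  (δd)² = 2320
δS = √(2380) = 48.8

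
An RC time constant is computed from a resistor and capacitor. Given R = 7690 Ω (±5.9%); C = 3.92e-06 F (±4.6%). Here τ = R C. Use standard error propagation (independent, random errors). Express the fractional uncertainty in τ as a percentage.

Products/powers → add relative errors in quadrature, weighted by exponent:
  (1·δR/R)² = (1×0.0590)² = 0.00348;  (1·δC/C)² = (1×0.0460)² = 0.00212
δτ/τ = √(0.00560) = 0.0748

7.48%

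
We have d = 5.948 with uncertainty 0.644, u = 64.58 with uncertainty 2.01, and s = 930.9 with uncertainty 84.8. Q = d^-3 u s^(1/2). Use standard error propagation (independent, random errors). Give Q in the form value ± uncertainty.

9.363 ± 3.08

Products/powers → add relative errors in quadrature, weighted by exponent:
  (-3·δd/d)² = (-3×0.108)² = 0.106;  (1·δu/u)² = (1×0.0311)² = 0.000969;  (½·δs/s)² = (0.5×0.0911)² = 0.00207
δQ/Q = √(0.109) = 0.329
Q = 9.363, so δQ = 0.329 × 9.363 = 3.08.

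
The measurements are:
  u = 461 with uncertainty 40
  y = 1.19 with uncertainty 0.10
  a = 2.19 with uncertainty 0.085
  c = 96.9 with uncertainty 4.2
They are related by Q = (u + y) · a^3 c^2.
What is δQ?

Let w = u + y = 462. δw = √(δu² + δy²) = √(1600 + 0.0100) = 40.0, so δw/w = 0.0865.
Q is then a monomial in w, a, c:
δQ/Q = √((δw/w)² + (3·δa/a)² + (2·δc/c)²) = √(0.00749 + 0.0136 + 0.00751) = 0.169
Q = 4.56e+07, so δQ = 0.169 × 4.56e+07 = 7.7e+06.

7.7e+06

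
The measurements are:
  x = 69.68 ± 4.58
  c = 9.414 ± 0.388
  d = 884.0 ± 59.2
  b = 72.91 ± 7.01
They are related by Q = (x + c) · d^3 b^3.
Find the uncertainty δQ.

7.54e+15

Let u = x + c = 79.09. δu = √(δx² + δc²) = √(21.0 + 0.151) = 4.60, so δu/u = 0.0581.
Q is then a monomial in u, d, b:
δQ/Q = √((δu/u)² + (3·δd/d)² + (3·δb/b)²) = √(0.00338 + 0.0404 + 0.0832) = 0.356
Q = 2.118e+16, so δQ = 0.356 × 2.118e+16 = 7.54e+15.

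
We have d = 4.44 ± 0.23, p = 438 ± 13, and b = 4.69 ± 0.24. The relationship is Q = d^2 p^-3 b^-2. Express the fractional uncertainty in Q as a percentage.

Each factor contributes (exponent × relative error)² to (δQ/Q)²:
  (2·δd/d)² = (2×0.0518)² = 0.0107;  (-3·δp/p)² = (-3×0.0297)² = 0.00793;  (-2·δb/b)² = (-2×0.0512)² = 0.0105
δQ/Q = √(0.0291) = 0.171

17.1%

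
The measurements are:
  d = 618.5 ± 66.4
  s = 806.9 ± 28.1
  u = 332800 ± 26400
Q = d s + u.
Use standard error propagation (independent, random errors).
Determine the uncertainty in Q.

62200

Let p = d·s = 499100. δp/p = √((1·δd/d)² + (1·δs/s)²) = √(0.0115 + 0.00121) = 0.113, so δp = 56300.
Q = p + u: δQ = √(δp² + δu²) = √(3.17e+09 + 6.97e+08) = 62200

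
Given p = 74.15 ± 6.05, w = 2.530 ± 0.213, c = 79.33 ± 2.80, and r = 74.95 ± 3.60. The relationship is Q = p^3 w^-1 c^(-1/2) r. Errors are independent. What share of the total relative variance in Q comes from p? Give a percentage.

86.1%

(δQ/Q)² = (3·δp/p)² + (-1·δw/w)² + (−½·δc/c)² + (1·δr/r)²
  p term: (3×0.0816)² = 0.0599
  w term: (-1×0.0842)² = 0.00709
  c term: (-0.5×0.0353)² = 0.000311
  r term: (1×0.0480)² = 0.00231
Total = 0.0696. Share from p = 0.0599/0.0696 = 0.861.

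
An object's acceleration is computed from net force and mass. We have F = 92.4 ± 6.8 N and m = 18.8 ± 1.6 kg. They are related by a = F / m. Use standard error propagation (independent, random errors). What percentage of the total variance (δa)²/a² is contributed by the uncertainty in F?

42.8%

(δa/a)² = (1·δF/F)² + (-1·δm/m)²
  F term: (1×0.0736)² = 0.00542
  m term: (-1×0.0851)² = 0.00724
Total = 0.0127. Share from F = 0.00542/0.0127 = 0.428.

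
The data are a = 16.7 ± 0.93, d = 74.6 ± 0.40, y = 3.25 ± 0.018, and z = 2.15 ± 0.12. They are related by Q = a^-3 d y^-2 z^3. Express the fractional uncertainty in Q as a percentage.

Since Q is a product/quotient, work with relative uncertainties:
  (-3·δa/a)² = (-3×0.0557)² = 0.0279;  (1·δd/d)² = (1×0.00536)² = 2.88e-05;  (-2·δy/y)² = (-2×0.00554)² = 0.000123;  (3·δz/z)² = (3×0.0558)² = 0.0280
δQ/Q = √(0.0561) = 0.237

23.7%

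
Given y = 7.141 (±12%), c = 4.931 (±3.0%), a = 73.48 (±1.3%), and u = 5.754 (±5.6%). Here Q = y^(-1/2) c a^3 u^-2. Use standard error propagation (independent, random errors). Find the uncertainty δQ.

3010

For a monomial Q ∝ y^(-1/2), c, a^3, u^-2, fractional errors add in quadrature:
  (−½·δy/y)² = (-0.5×0.120)² = 0.00360;  (1·δc/c)² = (1×0.0300)² = 0.000900;  (3·δa/a)² = (3×0.0130)² = 0.00152;  (-2·δu/u)² = (-2×0.0560)² = 0.0125
δQ/Q = √(0.0186) = 0.136
Q = 22110, so δQ = 0.136 × 22110 = 3010.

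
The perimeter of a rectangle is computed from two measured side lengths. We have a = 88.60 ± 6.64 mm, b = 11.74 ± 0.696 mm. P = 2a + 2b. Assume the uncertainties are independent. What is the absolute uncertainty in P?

Each term contributes (cᵢ δxᵢ)² to (δP)²:
  (2·δa)² = 176;  (2·δb)² = 1.94
δP = √(178) = 13.4 mm

13.4 mm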